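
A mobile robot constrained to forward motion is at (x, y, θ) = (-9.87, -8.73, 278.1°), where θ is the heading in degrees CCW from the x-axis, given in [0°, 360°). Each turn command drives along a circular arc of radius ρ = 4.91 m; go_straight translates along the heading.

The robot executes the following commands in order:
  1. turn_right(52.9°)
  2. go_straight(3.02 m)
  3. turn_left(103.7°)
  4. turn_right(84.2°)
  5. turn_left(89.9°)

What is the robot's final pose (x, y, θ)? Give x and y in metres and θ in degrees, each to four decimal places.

(-8.1914, -35.5248, 334.6000°)

set_pose: (x, y, θ) = (-9.8700, -8.7300, 278.1000°), ρ = 4.91
turn_right(52.9°): centre at ρ to the right, rotate −52.9° → (-11.2470, -12.8816, 225.2000°)
go_straight(3.02): x += 3.02·cos θ, y += 3.02·sin θ → (-13.3750, -15.0245, 225.2000°)
turn_left(103.7°): centre at ρ to the left, rotate +103.7° → (-12.4272, -22.6885, 328.9000°)
turn_right(84.2°): centre at ρ to the right, rotate −84.2° → (-10.5243, -28.9911, 244.7000°)
turn_left(89.9°): centre at ρ to the left, rotate +89.9° → (-8.1914, -35.5248, 334.6000°)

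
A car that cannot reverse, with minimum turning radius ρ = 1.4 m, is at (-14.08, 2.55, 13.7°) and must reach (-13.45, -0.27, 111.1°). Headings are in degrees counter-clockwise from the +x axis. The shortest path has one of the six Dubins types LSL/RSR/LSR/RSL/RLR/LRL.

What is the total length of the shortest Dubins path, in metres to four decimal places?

Let ψ = atan2(Δy, Δx) = atan2(-2.82, 0.63) = -77.4067° be the start→goal bearing.
Normalize: d = |goal − start| / ρ = 2.889516/1.4 = 2.063940, α = (θ_start − ψ) mod 360° = 91.1067° = 1.590111 rad, β = (θ_goal − ψ) mod 360° = 188.5067° = 3.290062 rad.
Common terms: sin α = 0.999813, cos α = -0.019314, sin β = -0.147925, cos β = -0.988999, cos(α−β) = -0.128796, d² = 4.259847. Work in radians in the unit-radius frame; every candidate has L = ρ·(t + p + q).
LSL: p² = 2 + d² − 2cos(α−β) + 2d(sin α − sin β) = 11.255162; p = √p² = 3.354871; φ = atan2(cos β − cos α, d + sin α − sin β) = -0.293222 rad; t = (φ − α) mod 2π = 4.399852 rad, q = (β − φ) mod 2π = 3.583284 rad → L = 1.4·(4.399852 + 3.354871 + 3.583284) = 1.4·11.338007 = 15.873210 m
RSR: p² = 2 + d² − 2cos(α−β) + 2d(sin β − sin α) = 1.779714; p = √p² = 1.334059; φ = atan2(cos α − cos β, d − sin α + sin β) = 0.813750 rad; t = (α − φ) mod 2π = 0.776361 rad, q = (φ − β) mod 2π = 3.806874 rad → L = 1.4·(0.776361 + 1.334059 + 3.806874) = 1.4·5.917294 = 8.284211 m
LSR: p² = d² − 2 + 2cos(α−β) + 2d(sin α + sin β) = 5.518750; p = √p² = 2.349202; φ = atan2(−cos α − cos β, d + sin α + sin β) − atan2(−2, p) = 1.038213 rad; t = (φ − α) mod 2π = 5.731287 rad, q = (φ − β) mod 2π = 4.031336 rad → L = 1.4·(5.731287 + 2.349202 + 4.031336) = 1.4·12.111825 = 16.956556 m
RSL: p² = d² − 2 + 2cos(α−β) − 2d(sin α + sin β) = -1.514239 < 0 → infeasible
RLR: c = (6 − d² + 2cos(α−β) + 2d(sin α − sin β))/8 = 0.777536; p = 2π − arccos c = 5.603126 rad; φ = atan2(cos α − cos β, d − sin α + sin β) = 0.813750 rad; t = (α − φ + p/2) mod 2π = 3.577924 rad, q = (α − β − t + p) mod 2π = 0.325251 rad → L = 1.4·(3.577924 + 5.603126 + 0.325251) = 1.4·9.506302 = 13.308823 m
LRL: c = (6 − d² + 2cos(α−β) − 2d(sin α − sin β))/8 = -0.406895; p = 2π − arccos c = 4.293336 rad; φ = atan2(cos β − cos α, d + sin α − sin β) = -0.293222 rad; t = (φ − α + p/2) mod 2π = 0.263335 rad, q = (β − α − t + p) mod 2π = 5.729952 rad → L = 1.4·(0.263335 + 4.293336 + 5.729952) = 1.4·10.286623 = 14.401273 m
Shortest: RSR with L = 8.284211 m ≈ 8.2842 m

8.2842 m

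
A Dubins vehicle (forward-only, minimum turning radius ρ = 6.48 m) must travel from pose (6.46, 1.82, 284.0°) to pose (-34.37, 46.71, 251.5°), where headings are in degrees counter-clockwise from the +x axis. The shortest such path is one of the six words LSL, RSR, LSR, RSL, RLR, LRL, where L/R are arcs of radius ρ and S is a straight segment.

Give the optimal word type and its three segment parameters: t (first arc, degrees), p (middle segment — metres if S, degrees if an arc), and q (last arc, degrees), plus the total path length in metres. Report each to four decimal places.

Let ψ = atan2(Δy, Δx) = atan2(44.89, -40.83) = 132.2883° be the start→goal bearing.
Normalize: d = |goal − start| / ρ = 60.681142/6.48 = 9.364374, α = (θ_start − ψ) mod 360° = 151.7117° = 2.647869 rad, β = (θ_goal − ψ) mod 360° = 119.2117° = 2.080637 rad.
Common terms: sin α = 0.473908, cos α = -0.880574, sin β = 0.872822, cos β = -0.488038, cos(α−β) = 0.843391, d² = 87.691496. Work in radians in the unit-radius frame; every candidate has L = ρ·(t + p + q).
LSL: p² = 2 + d² − 2cos(α−β) + 2d(sin α − sin β) = 80.533553; p = √p² = 8.974049; φ = atan2(cos β − cos α, d + sin α − sin β) = 0.043755 rad; t = (φ − α) mod 2π = 3.679072 rad, q = (β − φ) mod 2π = 2.036881 rad → L = 6.48·(3.679072 + 8.974049 + 2.036881) = 6.48·14.690002 = 95.191214 m
RSR: p² = 2 + d² − 2cos(α−β) + 2d(sin β − sin α) = 95.475874; p = √p² = 9.771176; φ = atan2(cos α − cos β, d − sin α + sin β) = -0.040184 rad; t = (α − φ) mod 2π = 2.688052 rad, q = (φ − β) mod 2π = 4.162365 rad → L = 6.48·(2.688052 + 9.771176 + 4.162365) = 6.48·16.621593 = 107.707922 m
LSR: p² = d² − 2 + 2cos(α−β) + 2d(sin α + sin β) = 112.600860; p = √p² = 10.611355; φ = atan2(−cos α − cos β, d + sin α + sin β) − atan2(−2, p) = 0.313378 rad; t = (φ − α) mod 2π = 3.948695 rad, q = (φ − β) mod 2π = 4.515927 rad → L = 6.48·(3.948695 + 10.611355 + 4.515927) = 6.48·19.075977 = 123.612332 m
RSL: p² = d² − 2 + 2cos(α−β) − 2d(sin α + sin β) = 62.155698; p = √p² = 7.883889; φ = atan2(cos α + cos β, d − sin α − sin β) − atan2(2, p) = -0.417511 rad; t = (α − φ) mod 2π = 3.065380 rad, q = (β − φ) mod 2π = 2.498148 rad → L = 6.48·(3.065380 + 7.883889 + 2.498148) = 6.48·13.447417 = 87.139261 m
RLR: c = (6 − d² + 2cos(α−β) + 2d(sin α − sin β))/8 = -10.934484, |c| > 1 → infeasible
LRL: c = (6 − d² + 2cos(α−β) − 2d(sin α − sin β))/8 = -9.066694, |c| > 1 → infeasible
Shortest: RSL with L = 87.139261 m ≈ 87.1393 m
Convert RSL to answer units (arcs ×180/π): t = 3.065380·180/π = 175.6333°, p = ρ·p = 6.48·7.883889 = 51.0876 m, q = 2.498148·180/π = 143.1333°, L = 87.1393 m.

RSL: t = 175.6333°, p = 51.0876 m, q = 143.1333°, L = 87.1393 m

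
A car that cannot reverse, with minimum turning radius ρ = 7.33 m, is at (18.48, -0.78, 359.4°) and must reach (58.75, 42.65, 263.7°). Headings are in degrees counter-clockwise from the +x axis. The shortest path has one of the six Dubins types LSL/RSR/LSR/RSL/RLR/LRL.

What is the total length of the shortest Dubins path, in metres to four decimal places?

76.3843 m

Let ψ = atan2(Δy, Δx) = atan2(43.43, 40.27) = 47.1621° be the start→goal bearing.
Normalize: d = |goal − start| / ρ = 59.227002/7.33 = 8.080082, α = (θ_start − ψ) mod 360° = 312.2379° = 5.449579 rad, β = (θ_goal − ψ) mod 360° = 216.5379° = 3.779299 rad.
Common terms: sin α = -0.740360, cos α = 0.672210, sin β = -0.595354, cos β = -0.803463, cos(α−β) = -0.099320, d² = 65.287728. Work in radians in the unit-radius frame; every candidate has L = ρ·(t + p + q).
LSL: p² = 2 + d² − 2cos(α−β) + 2d(sin α − sin β) = 65.143046; p = √p² = 8.071124; φ = atan2(cos β − cos α, d + sin α − sin β) = -0.183868 rad; t = (φ − α) mod 2π = 0.649738 rad, q = (β − φ) mod 2π = 3.963167 rad → L = 7.33·(0.649738 + 8.071124 + 3.963167) = 7.33·12.684029 = 92.973936 m
RSR: p² = 2 + d² − 2cos(α−β) + 2d(sin β − sin α) = 69.829688; p = √p² = 8.356416; φ = atan2(cos α − cos β, d − sin α + sin β) = 0.177523 rad; t = (α − φ) mod 2π = 5.272057 rad, q = (φ − β) mod 2π = 2.681409 rad → L = 7.33·(5.272057 + 8.356416 + 2.681409) = 7.33·16.309881 = 119.551431 m
LSR: p² = d² − 2 + 2cos(α−β) + 2d(sin α + sin β) = 41.503723; p = √p² = 6.442338; φ = atan2(−cos α − cos β, d + sin α + sin β) − atan2(−2, p) = 0.320471 rad; t = (φ − α) mod 2π = 1.154078 rad, q = (φ − β) mod 2π = 2.824358 rad → L = 7.33·(1.154078 + 6.442338 + 2.824358) = 7.33·10.420774 = 76.384270 m
RSL: p² = d² − 2 + 2cos(α−β) − 2d(sin α + sin β) = 84.674454; p = √p² = 9.201872; φ = atan2(cos α + cos β, d − sin α − sin β) − atan2(2, p) = -0.227957 rad; t = (α − φ) mod 2π = 5.677536 rad, q = (β − φ) mod 2π = 4.007256 rad → L = 7.33·(5.677536 + 9.201872 + 4.007256) = 7.33·18.886665 = 138.439255 m
RLR: c = (6 − d² + 2cos(α−β) + 2d(sin α − sin β))/8 = -7.728711, |c| > 1 → infeasible
LRL: c = (6 − d² + 2cos(α−β) − 2d(sin α − sin β))/8 = -7.142881, |c| > 1 → infeasible
Shortest: LSR with L = 76.384270 m ≈ 76.3843 m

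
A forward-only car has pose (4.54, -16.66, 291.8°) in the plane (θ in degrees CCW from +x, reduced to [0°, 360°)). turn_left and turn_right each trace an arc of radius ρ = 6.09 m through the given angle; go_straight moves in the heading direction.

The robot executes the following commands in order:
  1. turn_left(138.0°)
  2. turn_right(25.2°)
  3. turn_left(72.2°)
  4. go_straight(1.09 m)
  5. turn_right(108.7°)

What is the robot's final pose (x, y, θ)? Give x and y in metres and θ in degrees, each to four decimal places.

(22.5952, 2.5622, 8.1000°)

set_pose: (x, y, θ) = (4.5400, -16.6600, 291.8000°), ρ = 6.09
turn_left(138.0°): centre at ρ to the left, rotate +138.0° → (15.9099, -16.5012, 429.8000° ≡ 69.8000°)
turn_right(25.2°): centre at ρ to the right, rotate −25.2° → (17.3492, -14.2679, 44.6000°)
turn_left(72.2°): centre at ρ to the left, rotate +72.2° → (18.5089, -7.1858, 116.8000°)
go_straight(1.09): x += 1.09·cos θ, y += 1.09·sin θ → (18.0175, -6.2129, 116.8000°)
turn_right(108.7°): centre at ρ to the right, rotate −108.7° → (22.5952, 2.5622, 8.1000°)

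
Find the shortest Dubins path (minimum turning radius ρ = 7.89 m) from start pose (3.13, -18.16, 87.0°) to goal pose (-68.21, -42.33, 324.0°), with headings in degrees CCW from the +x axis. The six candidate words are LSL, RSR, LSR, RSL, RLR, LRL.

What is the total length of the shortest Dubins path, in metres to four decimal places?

Let ψ = atan2(Δy, Δx) = atan2(-24.17, -71.34) = -161.2836° be the start→goal bearing.
Normalize: d = |goal − start| / ρ = 75.323200/7.89 = 9.546667, α = (θ_start − ψ) mod 360° = 248.2836° = 4.333367 rad, β = (θ_goal − ψ) mod 360° = 125.2836° = 2.186612 rad.
Common terms: sin α = -0.929027, cos α = -0.370012, sin β = 0.816303, cos β = -0.577624, cos(α−β) = -0.544639, d² = 91.138845. Work in radians in the unit-radius frame; every candidate has L = ρ·(t + p + q).
LSL: p² = 2 + d² − 2cos(α−β) + 2d(sin α − sin β) = 60.903963; p = √p² = 7.804099; φ = atan2(cos β − cos α, d + sin α − sin β) = -0.026606 rad; t = (φ − α) mod 2π = 1.923213 rad, q = (β − φ) mod 2π = 2.213218 rad → L = 7.89·(1.923213 + 7.804099 + 2.213218) = 7.89·11.940529 = 94.210777 m
RSR: p² = 2 + d² − 2cos(α−β) + 2d(sin β − sin α) = 127.552283; p = √p² = 11.293905; φ = atan2(cos α − cos β, d − sin α + sin β) = 0.018384 rad; t = (α − φ) mod 2π = 4.314983 rad, q = (φ − β) mod 2π = 4.114957 rad → L = 7.89·(4.314983 + 11.293905 + 4.114957) = 7.89·19.723845 = 155.621137 m
LSR: p² = d² − 2 + 2cos(α−β) + 2d(sin α + sin β) = 85.897291; p = √p² = 9.268079; φ = atan2(−cos α − cos β, d + sin α + sin β) − atan2(−2, p) = 0.312649 rad; t = (φ − α) mod 2π = 2.262468 rad, q = (φ − β) mod 2π = 4.409223 rad → L = 7.89·(2.262468 + 9.268079 + 4.409223) = 7.89·15.939770 = 125.764786 m
RSL: p² = d² − 2 + 2cos(α−β) − 2d(sin α + sin β) = 90.201843; p = √p² = 9.497465; φ = atan2(cos α + cos β, d − sin α − sin β) − atan2(2, p) = -0.305342 rad; t = (α − φ) mod 2π = 4.638709 rad, q = (β − φ) mod 2π = 2.491954 rad → L = 7.89·(4.638709 + 9.497465 + 2.491954) = 7.89·16.628128 = 131.195929 m
RLR: c = (6 − d² + 2cos(α−β) + 2d(sin α − sin β))/8 = -14.944035, |c| > 1 → infeasible
LRL: c = (6 − d² + 2cos(α−β) − 2d(sin α − sin β))/8 = -6.612995, |c| > 1 → infeasible
Shortest: LSL with L = 94.210777 m ≈ 94.2108 m

94.2108 m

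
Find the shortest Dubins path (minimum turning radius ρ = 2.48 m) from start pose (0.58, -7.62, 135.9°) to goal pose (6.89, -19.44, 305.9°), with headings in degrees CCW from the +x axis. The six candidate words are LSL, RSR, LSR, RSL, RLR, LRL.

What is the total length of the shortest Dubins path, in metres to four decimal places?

20.5836 m

Let ψ = atan2(Δy, Δx) = atan2(-11.82, 6.31) = -61.9049° be the start→goal bearing.
Normalize: d = |goal − start| / ρ = 13.398825/2.48 = 5.402752, α = (θ_start − ψ) mod 360° = 197.8049° = 3.452346 rad, β = (θ_goal − ψ) mod 360° = 7.8049° = 0.136221 rad.
Common terms: sin α = -0.305776, cos α = -0.952103, sin β = 0.135800, cos β = 0.990736, cos(α−β) = -0.984808, d² = 29.189727. Work in radians in the unit-radius frame; every candidate has L = ρ·(t + p + q).
LSL: p² = 2 + d² − 2cos(α−β) + 2d(sin α − sin β) = 28.387890; p = √p² = 5.328029; φ = atan2(cos β − cos α, d + sin α − sin β) = 0.373252 rad; t = (φ − α) mod 2π = 3.204091 rad, q = (β − φ) mod 2π = 6.046154 rad → L = 2.48·(3.204091 + 5.328029 + 6.046154) = 2.48·14.578274 = 36.154119 m
RSR: p² = 2 + d² − 2cos(α−β) + 2d(sin β − sin α) = 37.930796; p = √p² = 6.158798; φ = atan2(cos α − cos β, d − sin α + sin β) = -0.320939 rad; t = (α − φ) mod 2π = 3.773285 rad, q = (φ − β) mod 2π = 5.826026 rad → L = 2.48·(3.773285 + 6.158798 + 5.826026) = 2.48·15.758109 = 39.080111 m
LSR: p² = d² − 2 + 2cos(α−β) + 2d(sin α + sin β) = 23.383431; p = √p² = 4.835642; φ = atan2(−cos α − cos β, d + sin α + sin β) − atan2(−2, p) = 0.384789 rad; t = (φ − α) mod 2π = 3.215628 rad, q = (φ − β) mod 2π = 0.248568 rad → L = 2.48·(3.215628 + 4.835642 + 0.248568) = 2.48·8.299837 = 20.583597 m
RSL: p² = d² − 2 + 2cos(α−β) − 2d(sin α + sin β) = 27.056793; p = √p² = 5.201614; φ = atan2(cos α + cos β, d − sin α − sin β) − atan2(2, p) = -0.360137 rad; t = (α − φ) mod 2π = 3.812484 rad, q = (β − φ) mod 2π = 0.496358 rad → L = 2.48·(3.812484 + 5.201614 + 0.496358) = 2.48·9.510456 = 23.585932 m
RLR: c = (6 − d² + 2cos(α−β) + 2d(sin α − sin β))/8 = -3.741349, |c| > 1 → infeasible
LRL: c = (6 − d² + 2cos(α−β) − 2d(sin α − sin β))/8 = -2.548486, |c| > 1 → infeasible
Shortest: LSR with L = 20.583597 m ≈ 20.5836 m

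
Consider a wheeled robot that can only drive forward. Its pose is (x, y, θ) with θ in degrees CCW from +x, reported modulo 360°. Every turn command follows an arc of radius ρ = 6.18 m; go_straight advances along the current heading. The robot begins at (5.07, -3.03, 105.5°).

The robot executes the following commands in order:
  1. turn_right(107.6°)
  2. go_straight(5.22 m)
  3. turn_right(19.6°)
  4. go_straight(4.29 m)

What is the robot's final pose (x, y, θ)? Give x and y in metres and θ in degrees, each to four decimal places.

(22.5127, 2.5861, 338.3000°)

set_pose: (x, y, θ) = (5.0700, -3.0300, 105.5000°), ρ = 6.18
turn_right(107.6°): centre at ρ to the right, rotate −107.6° → (11.2517, 4.7974, -2.1000° ≡ 357.9000°)
go_straight(5.22): x += 5.22·cos θ, y += 5.22·sin θ → (16.4682, 4.6061, 357.9000°)
turn_right(19.6°): centre at ρ to the right, rotate −19.6° → (18.5268, 4.1723, 338.3000°)
go_straight(4.29): x += 4.29·cos θ, y += 4.29·sin θ → (22.5127, 2.5861, 338.3000°)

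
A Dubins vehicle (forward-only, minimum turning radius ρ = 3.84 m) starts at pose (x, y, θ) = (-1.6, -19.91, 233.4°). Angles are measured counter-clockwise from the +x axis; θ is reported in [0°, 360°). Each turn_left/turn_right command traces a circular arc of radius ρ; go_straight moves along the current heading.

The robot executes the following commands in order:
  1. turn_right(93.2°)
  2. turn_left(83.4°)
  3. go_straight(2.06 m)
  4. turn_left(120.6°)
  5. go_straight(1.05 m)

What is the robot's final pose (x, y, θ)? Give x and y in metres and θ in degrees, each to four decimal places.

(-11.1259, -28.9223, 344.2000°)

set_pose: (x, y, θ) = (-1.6000, -19.9100, 233.4000°), ρ = 3.84
turn_right(93.2°): centre at ρ to the right, rotate −93.2° → (-7.1408, -20.5707, 140.2000°)
turn_left(83.4°): centre at ρ to the left, rotate +83.4° → (-12.2470, -20.7401, 223.6000°)
go_straight(2.06): x += 2.06·cos θ, y += 2.06·sin θ → (-13.7388, -22.1607, 223.6000°)
turn_left(120.6°): centre at ρ to the left, rotate +120.6° → (-12.1362, -28.6364, 344.2000°)
go_straight(1.05): x += 1.05·cos θ, y += 1.05·sin θ → (-11.1259, -28.9223, 344.2000°)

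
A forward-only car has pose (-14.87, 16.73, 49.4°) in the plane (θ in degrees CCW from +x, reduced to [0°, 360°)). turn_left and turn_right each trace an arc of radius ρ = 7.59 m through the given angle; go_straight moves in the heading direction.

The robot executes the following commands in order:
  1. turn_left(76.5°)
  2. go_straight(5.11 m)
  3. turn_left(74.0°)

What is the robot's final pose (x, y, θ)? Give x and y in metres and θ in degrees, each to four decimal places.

set_pose: (x, y, θ) = (-14.8700, 16.7300, 49.4000°), ρ = 7.59
turn_left(76.5°): centre at ρ to the left, rotate +76.5° → (-14.4847, 26.1199, 125.9000°)
go_straight(5.11): x += 5.11·cos θ, y += 5.11·sin θ → (-17.4810, 30.2593, 125.9000°)
turn_left(74.0°): centre at ρ to the left, rotate +74.0° → (-26.2127, 32.9455, 199.9000°)

(-26.2127, 32.9455, 199.9000°)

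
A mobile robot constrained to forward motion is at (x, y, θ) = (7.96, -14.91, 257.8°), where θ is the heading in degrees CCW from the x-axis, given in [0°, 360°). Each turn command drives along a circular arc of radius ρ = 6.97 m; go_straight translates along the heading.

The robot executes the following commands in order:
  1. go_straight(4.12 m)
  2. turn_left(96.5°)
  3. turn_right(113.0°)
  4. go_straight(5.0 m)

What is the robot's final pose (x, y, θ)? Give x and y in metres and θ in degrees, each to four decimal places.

set_pose: (x, y, θ) = (7.9600, -14.9100, 257.8000°), ρ = 6.97
go_straight(4.12): x += 4.12·cos θ, y += 4.12·sin θ → (7.0893, -18.9370, 257.8000°)
turn_left(96.5°): centre at ρ to the left, rotate +96.5° → (13.2097, -27.3454, 354.3000°)
turn_right(113.0°): centre at ρ to the right, rotate −113.0° → (18.6311, -37.6281, 241.3000°)
go_straight(5.0): x += 5.0·cos θ, y += 5.0·sin θ → (16.2300, -42.0139, 241.3000°)

(16.2300, -42.0139, 241.3000°)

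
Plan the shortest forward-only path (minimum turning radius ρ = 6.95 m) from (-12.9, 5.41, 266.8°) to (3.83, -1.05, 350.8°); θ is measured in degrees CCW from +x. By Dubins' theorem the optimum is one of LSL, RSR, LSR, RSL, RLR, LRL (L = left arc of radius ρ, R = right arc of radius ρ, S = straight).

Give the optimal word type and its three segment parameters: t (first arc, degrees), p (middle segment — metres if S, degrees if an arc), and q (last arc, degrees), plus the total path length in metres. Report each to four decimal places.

Let ψ = atan2(Δy, Δx) = atan2(-6.46, 16.73) = -21.1132° be the start→goal bearing.
Normalize: d = |goal − start| / ρ = 17.933892/6.95 = 2.580416, α = (θ_start − ψ) mod 360° = 287.9132° = 5.025033 rad, β = (θ_goal − ψ) mod 360° = 11.9132° = 0.207925 rad.
Common terms: sin α = -0.951524, cos α = 0.307576, sin β = 0.206430, cos β = 0.978461, cos(α−β) = 0.104528, d² = 6.658548. Work in radians in the unit-radius frame; every candidate has L = ρ·(t + p + q).
LSL: p² = 2 + d² − 2cos(α−β) + 2d(sin α − sin β) = 2.473488; p = √p² = 1.572733; φ = atan2(cos β − cos α, d + sin α − sin β) = 0.440700 rad; t = (φ − α) mod 2π = 1.698852 rad, q = (β − φ) mod 2π = 6.050409 rad → L = 6.95·(1.698852 + 1.572733 + 6.050409) = 6.95·9.321995 = 64.787862 m
RSR: p² = 2 + d² − 2cos(α−β) + 2d(sin β − sin α) = 14.425493; p = √p² = 3.798091; φ = atan2(cos α − cos β, d − sin α + sin β) = -0.177569 rad; t = (α − φ) mod 2π = 5.202603 rad, q = (φ − β) mod 2π = 5.897691 rad → L = 6.95·(5.202603 + 3.798091 + 5.897691) = 6.95·14.898385 = 103.543774 m
LSR: p² = d² − 2 + 2cos(α−β) + 2d(sin α + sin β) = 1.022300; p = √p² = 1.011089; φ = atan2(−cos α − cos β, d + sin α + sin β) − atan2(−2, p) = 0.491518 rad; t = (φ − α) mod 2π = 1.749670 rad, q = (φ − β) mod 2π = 0.283593 rad → L = 6.95·(1.749670 + 1.011089 + 0.283593) = 6.95·3.044351 = 21.158241 m
RSL: p² = d² − 2 + 2cos(α−β) − 2d(sin α + sin β) = 8.712909; p = √p² = 2.951764; φ = atan2(cos α + cos β, d − sin α − sin β) − atan2(2, p) = -0.226502 rad; t = (α − φ) mod 2π = 5.251535 rad, q = (β − φ) mod 2π = 0.434427 rad → L = 6.95·(5.251535 + 2.951764 + 0.434427) = 6.95·8.637726 = 60.032195 m
RLR: c = (6 − d² + 2cos(α−β) + 2d(sin α − sin β))/8 = -0.803187; p = 2π − arccos c = 3.779764 rad; φ = atan2(cos α − cos β, d − sin α + sin β) = -0.177569 rad; t = (α − φ + p/2) mod 2π = 0.809299 rad, q = (α − β − t + p) mod 2π = 1.504388 rad → L = 6.95·(0.809299 + 3.779764 + 1.504388) = 6.95·6.093451 = 42.349483 m
LRL: c = (6 − d² + 2cos(α−β) − 2d(sin α − sin β))/8 = 0.690814; p = 2π − arccos c = 5.475003 rad; φ = atan2(cos β − cos α, d + sin α − sin β) = 0.440700 rad; t = (φ − α + p/2) mod 2π = 4.436354 rad, q = (β − α − t + p) mod 2π = 2.504726 rad → L = 6.95·(4.436354 + 5.475003 + 2.504726) = 6.95·12.416083 = 86.291777 m
Shortest: LSR with L = 21.158241 m ≈ 21.1582 m
Convert LSR to answer units (arcs ×180/π): t = 1.749670·180/π = 100.2487°, p = ρ·p = 6.95·1.011089 = 7.0271 m, q = 0.283593·180/π = 16.2487°, L = 21.1582 m.

LSR: t = 100.2487°, p = 7.0271 m, q = 16.2487°, L = 21.1582 m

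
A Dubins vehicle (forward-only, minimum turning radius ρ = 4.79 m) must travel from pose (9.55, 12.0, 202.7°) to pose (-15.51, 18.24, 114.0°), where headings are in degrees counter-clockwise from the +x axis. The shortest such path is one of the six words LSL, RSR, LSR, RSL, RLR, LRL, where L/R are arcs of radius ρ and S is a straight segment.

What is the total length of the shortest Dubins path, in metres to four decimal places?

Let ψ = atan2(Δy, Δx) = atan2(6.24, -25.06) = 166.0176° be the start→goal bearing.
Normalize: d = |goal − start| / ρ = 25.825205/4.79 = 5.391483, α = (θ_start − ψ) mod 360° = 36.6824° = 0.640229 rad, β = (θ_goal − ψ) mod 360° = 307.9824° = 5.375308 rad.
Common terms: sin α = 0.597379, cos α = 0.801959, sin β = -0.788199, cos β = 0.615420, cos(α−β) = 0.022687, d² = 29.068092. Work in radians in the unit-radius frame; every candidate has L = ρ·(t + p + q).
LSL: p² = 2 + d² − 2cos(α−β) + 2d(sin α − sin β) = 45.963366; p = √p² = 6.779629; φ = atan2(cos β − cos α, d + sin α − sin β) = -0.027518 rad; t = (φ − α) mod 2π = 5.615438 rad, q = (β − φ) mod 2π = 5.402826 rad → L = 4.79·(5.615438 + 6.779629 + 5.402826) = 4.79·17.797892 = 85.251904 m
RSR: p² = 2 + d² − 2cos(α−β) + 2d(sin β − sin α) = 16.082067; p = √p² = 4.010245; φ = atan2(cos α − cos β, d − sin α + sin β) = 0.046532 rad; t = (α − φ) mod 2π = 0.593697 rad, q = (φ − β) mod 2π = 0.954410 rad → L = 4.79·(0.593697 + 4.010245 + 0.954410) = 4.79·5.558352 = 26.624508 m
LSR: p² = d² − 2 + 2cos(α−β) + 2d(sin α + sin β) = 25.055859; p = √p² = 5.005583; φ = atan2(−cos α − cos β, d + sin α + sin β) − atan2(−2, p) = 0.114046 rad; t = (φ − α) mod 2π = 5.757002 rad, q = (φ − β) mod 2π = 1.021924 rad → L = 4.79·(5.757002 + 5.005583 + 1.021924) = 4.79·11.784508 = 56.447794 m
RSL: p² = d² − 2 + 2cos(α−β) − 2d(sin α + sin β) = 29.171074; p = √p² = 5.401025; φ = atan2(cos α + cos β, d − sin α − sin β) − atan2(2, p) = -0.105993 rad; t = (α − φ) mod 2π = 0.746222 rad, q = (β − φ) mod 2π = 5.481300 rad → L = 4.79·(0.746222 + 5.401025 + 5.481300) = 4.79·11.628547 = 55.700741 m
RLR: c = (6 − d² + 2cos(α−β) + 2d(sin α − sin β))/8 = -1.010258, |c| > 1 → infeasible
LRL: c = (6 − d² + 2cos(α−β) − 2d(sin α − sin β))/8 = -4.745421, |c| > 1 → infeasible
Shortest: RSR with L = 26.624508 m ≈ 26.6245 m

26.6245 m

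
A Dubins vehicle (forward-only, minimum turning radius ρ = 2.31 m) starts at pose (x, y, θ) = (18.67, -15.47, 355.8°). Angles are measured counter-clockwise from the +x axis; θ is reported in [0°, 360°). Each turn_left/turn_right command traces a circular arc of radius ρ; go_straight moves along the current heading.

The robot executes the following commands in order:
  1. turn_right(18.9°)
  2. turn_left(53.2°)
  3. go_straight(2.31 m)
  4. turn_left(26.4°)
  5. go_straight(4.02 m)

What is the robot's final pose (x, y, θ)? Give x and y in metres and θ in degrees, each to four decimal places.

set_pose: (x, y, θ) = (18.6700, -15.4700, 355.8000°), ρ = 2.31
turn_right(18.9°): centre at ρ to the right, rotate −18.9° → (19.4071, -15.6490, 336.9000°)
turn_left(53.2°): centre at ρ to the left, rotate +53.2° → (21.4719, -15.5227, 390.1000° ≡ 30.1000°)
go_straight(2.31): x += 2.31·cos θ, y += 2.31·sin θ → (23.4704, -14.3642, 30.1000°)
turn_left(26.4°): centre at ρ to the left, rotate +26.4° → (24.2382, -13.6407, 56.5000°)
go_straight(4.02): x += 4.02·cos θ, y += 4.02·sin θ → (26.4570, -10.2885, 56.5000°)

(26.4570, -10.2885, 56.5000°)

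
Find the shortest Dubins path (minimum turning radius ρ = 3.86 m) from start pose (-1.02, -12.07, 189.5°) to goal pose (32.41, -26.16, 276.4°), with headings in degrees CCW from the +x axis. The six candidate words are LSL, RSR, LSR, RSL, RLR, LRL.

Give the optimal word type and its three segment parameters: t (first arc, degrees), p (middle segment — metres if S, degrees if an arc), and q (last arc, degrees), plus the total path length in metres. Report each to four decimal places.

Let ψ = atan2(Δy, Δx) = atan2(-14.09, 33.43) = -22.8543° be the start→goal bearing.
Normalize: d = |goal − start| / ρ = 36.277996/3.86 = 9.398445, α = (θ_start − ψ) mod 360° = 212.3543° = 3.706282 rad, β = (θ_goal − ψ) mod 360° = 299.2543° = 5.222974 rad.
Common terms: sin α = -0.535154, cos α = -0.844755, sin β = -0.872459, cos β = 0.488687, cos(α−β) = 0.054079, d² = 88.330761. Work in radians in the unit-radius frame; every candidate has L = ρ·(t + p + q).
LSL: p² = 2 + d² − 2cos(α−β) + 2d(sin α − sin β) = 96.562892; p = √p² = 9.826642; φ = atan2(cos β − cos α, d + sin α − sin β) = 0.136117 rad; t = (φ − α) mod 2π = 2.713019 rad, q = (β − φ) mod 2π = 5.086857 rad → L = 3.86·(2.713019 + 9.826642 + 5.086857) = 3.86·17.626518 = 68.038361 m
RSR: p² = 2 + d² − 2cos(α−β) + 2d(sin β − sin α) = 83.882313; p = √p² = 9.158729; φ = atan2(cos α − cos β, d − sin α + sin β) = -0.146112 rad; t = (α − φ) mod 2π = 3.852394 rad, q = (φ − β) mod 2π = 0.914100 rad → L = 3.86·(3.852394 + 9.158729 + 0.914100) = 3.86·13.925223 = 53.751361 m
LSR: p² = d² − 2 + 2cos(α−β) + 2d(sin α + sin β) = 59.980177; p = √p² = 7.744687; φ = atan2(−cos α − cos β, d + sin α + sin β) − atan2(−2, p) = 0.297250 rad; t = (φ − α) mod 2π = 2.874153 rad, q = (φ − β) mod 2π = 1.357462 rad → L = 3.86·(2.874153 + 7.744687 + 1.357462) = 3.86·11.976302 = 46.228527 m
RSL: p² = d² − 2 + 2cos(α−β) − 2d(sin α + sin β) = 112.897659; p = √p² = 10.625331; φ = atan2(cos α + cos β, d − sin α − sin β) − atan2(2, p) = -0.218991 rad; t = (α − φ) mod 2π = 3.925274 rad, q = (β − φ) mod 2π = 5.441965 rad → L = 3.86·(3.925274 + 10.625331 + 5.441965) = 3.86·19.992570 = 77.171318 m
RLR: c = (6 − d² + 2cos(α−β) + 2d(sin α − sin β))/8 = -9.485289, |c| > 1 → infeasible
LRL: c = (6 − d² + 2cos(α−β) − 2d(sin α − sin β))/8 = -11.070362, |c| > 1 → infeasible
Shortest: LSR with L = 46.228527 m ≈ 46.2285 m
Convert LSR to answer units (arcs ×180/π): t = 2.874153·180/π = 164.6768°, p = ρ·p = 3.86·7.744687 = 29.8945 m, q = 1.357462·180/π = 77.7768°, L = 46.2285 m.

LSR: t = 164.6768°, p = 29.8945 m, q = 77.7768°, L = 46.2285 m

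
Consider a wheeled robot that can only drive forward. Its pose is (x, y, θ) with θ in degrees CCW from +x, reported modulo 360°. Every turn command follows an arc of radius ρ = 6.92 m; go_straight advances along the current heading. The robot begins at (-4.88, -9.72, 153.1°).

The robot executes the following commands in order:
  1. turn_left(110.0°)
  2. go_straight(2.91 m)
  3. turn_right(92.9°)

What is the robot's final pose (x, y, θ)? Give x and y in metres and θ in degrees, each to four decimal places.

set_pose: (x, y, θ) = (-4.8800, -9.7200, 153.1000°), ρ = 6.92
turn_left(110.0°): centre at ρ to the left, rotate +110.0° → (-14.8807, -15.0599, 263.1000°)
go_straight(2.91): x += 2.91·cos θ, y += 2.91·sin θ → (-15.2303, -17.9488, 263.1000°)
turn_right(92.9°): centre at ρ to the right, rotate −92.9° → (-23.2781, -23.9365, 170.2000°)

(-23.2781, -23.9365, 170.2000°)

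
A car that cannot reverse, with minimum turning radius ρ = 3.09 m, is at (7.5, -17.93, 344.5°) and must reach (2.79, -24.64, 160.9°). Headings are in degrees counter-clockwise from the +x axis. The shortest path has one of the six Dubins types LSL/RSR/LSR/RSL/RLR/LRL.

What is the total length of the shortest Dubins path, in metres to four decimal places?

12.8875 m

Let ψ = atan2(Δy, Δx) = atan2(-6.71, -4.71) = -125.0665° be the start→goal bearing.
Normalize: d = |goal − start| / ρ = 8.198061/3.09 = 2.653094, α = (θ_start − ψ) mod 360° = 109.5665° = 1.912295 rad, β = (θ_goal − ψ) mod 360° = 285.9665° = 4.991056 rad.
Common terms: sin α = 0.942254, cos α = -0.334900, sin β = -0.961423, cos β = 0.275074, cos(α−β) = -0.998027, d² = 7.038908. Work in radians in the unit-radius frame; every candidate has L = ρ·(t + p + q).
LSL: p² = 2 + d² − 2cos(α−β) + 2d(sin α − sin β) = 21.136228; p = √p² = 4.597415; φ = atan2(cos β − cos α, d + sin α − sin β) = 0.133070 rad; t = (φ − α) mod 2π = 4.503960 rad, q = (β − φ) mod 2π = 4.857986 rad → L = 3.09·(4.503960 + 4.597415 + 4.857986) = 3.09·13.959361 = 43.134427 m
RSR: p² = 2 + d² − 2cos(α−β) + 2d(sin β − sin α) = 0.933695; p = √p² = 0.966279; φ = atan2(cos α − cos β, d − sin α + sin β) = -0.683178 rad; t = (α − φ) mod 2π = 2.595473 rad, q = (φ − β) mod 2π = 0.608951 rad → L = 3.09·(2.595473 + 0.966279 + 0.608951) = 3.09·4.170704 = 12.887474 m
LSR: p² = d² − 2 + 2cos(α−β) + 2d(sin α + sin β) = 2.941139; p = √p² = 1.714975; φ = atan2(−cos α − cos β, d + sin α + sin β) − atan2(−2, p) = 0.884681 rad; t = (φ − α) mod 2π = 5.255571 rad, q = (φ − β) mod 2π = 2.176810 rad → L = 3.09·(5.255571 + 1.714975 + 2.176810) = 3.09·9.147356 = 28.265330 m
RSL: p² = d² − 2 + 2cos(α−β) − 2d(sin α + sin β) = 3.144570; p = √p² = 1.773294; φ = atan2(cos α + cos β, d − sin α − sin β) − atan2(2, p) = -0.867792 rad; t = (α − φ) mod 2π = 2.780087 rad, q = (β − φ) mod 2π = 5.858848 rad → L = 3.09·(2.780087 + 1.773294 + 5.858848) = 3.09·10.412228 = 32.173786 m
RLR: c = (6 − d² + 2cos(α−β) + 2d(sin α − sin β))/8 = 0.883288; p = 2π − arccos c = 5.795219 rad; φ = atan2(cos α − cos β, d − sin α + sin β) = -0.683178 rad; t = (α − φ + p/2) mod 2π = 5.493083 rad, q = (α − β − t + p) mod 2π = 3.506560 rad → L = 3.09·(5.493083 + 5.795219 + 3.506560) = 3.09·14.794862 = 45.716124 m
LRL: c = (6 − d² + 2cos(α−β) − 2d(sin α − sin β))/8 = -1.642029, |c| > 1 → infeasible
Shortest: RSR with L = 12.887474 m ≈ 12.8875 m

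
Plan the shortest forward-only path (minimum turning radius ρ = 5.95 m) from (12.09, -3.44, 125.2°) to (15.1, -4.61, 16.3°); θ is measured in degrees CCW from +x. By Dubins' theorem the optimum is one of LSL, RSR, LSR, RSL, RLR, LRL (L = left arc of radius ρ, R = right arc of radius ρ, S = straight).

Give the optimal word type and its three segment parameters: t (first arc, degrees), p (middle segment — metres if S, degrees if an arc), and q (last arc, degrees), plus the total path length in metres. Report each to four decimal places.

Let ψ = atan2(Δy, Δx) = atan2(-1.17, 3.01) = -21.2413° be the start→goal bearing.
Normalize: d = |goal − start| / ρ = 3.229396/5.95 = 0.542756, α = (θ_start − ψ) mod 360° = 146.4413° = 2.555883 rad, β = (θ_goal − ψ) mod 360° = 37.5413° = 0.655220 rad.
Common terms: sin α = 0.552791, cos α = -0.833320, sin β = 0.609333, cos β = 0.792914, cos(α−β) = -0.323917, d² = 0.294584. Work in radians in the unit-radius frame; every candidate has L = ρ·(t + p + q).
LSL: p² = 2 + d² − 2cos(α−β) + 2d(sin α − sin β) = 2.881041; p = √p² = 1.697363; φ = atan2(cos β − cos α, d + sin α − sin β) = 1.280275 rad; t = (φ − α) mod 2π = 5.007577 rad, q = (β − φ) mod 2π = 5.658130 rad → L = 5.95·(5.007577 + 1.697363 + 5.658130) = 5.95·12.363070 = 73.560266 m
RSR: p² = 2 + d² − 2cos(α−β) + 2d(sin β − sin α) = 3.003796; p = √p² = 1.733146; φ = atan2(cos α − cos β, d − sin α + sin β) = -1.217720 rad; t = (α − φ) mod 2π = 3.773603 rad, q = (φ − β) mod 2π = 4.410246 rad → L = 5.95·(3.773603 + 1.733146 + 4.410246) = 5.95·9.916995 = 59.006121 m
LSR: p² = d² − 2 + 2cos(α−β) + 2d(sin α + sin β) = -1.091752 < 0 → infeasible
RSL: p² = d² − 2 + 2cos(α−β) − 2d(sin α + sin β) = -3.614750 < 0 → infeasible
RLR: c = (6 − d² + 2cos(α−β) + 2d(sin α − sin β))/8 = 0.624525; p = 2π − arccos c = 5.386913 rad; φ = atan2(cos α − cos β, d − sin α + sin β) = -1.217720 rad; t = (α − φ + p/2) mod 2π = 0.183874 rad, q = (α − β − t + p) mod 2π = 0.820517 rad → L = 5.95·(0.183874 + 5.386913 + 0.820517) = 5.95·6.391304 = 38.028258 m
LRL: c = (6 − d² + 2cos(α−β) − 2d(sin α − sin β))/8 = 0.639870; p = 2π − arccos c = 5.406718 rad; φ = atan2(cos β − cos α, d + sin α − sin β) = 1.280275 rad; t = (φ − α + p/2) mod 2π = 1.427751 rad, q = (β − α − t + p) mod 2π = 2.078304 rad → L = 5.95·(1.427751 + 5.406718 + 2.078304) = 5.95·8.912772 = 53.030995 m
Shortest: RLR with L = 38.028258 m ≈ 38.0283 m
Convert RLR to answer units (arcs ×180/π): t = 0.183874·180/π = 10.5352°, p = 5.386913·180/π = 308.6474°, q = 0.820517·180/π = 47.0122°, L = 38.0283 m.

RLR: t = 10.5352°, p = 308.6474°, q = 47.0122°, L = 38.0283 m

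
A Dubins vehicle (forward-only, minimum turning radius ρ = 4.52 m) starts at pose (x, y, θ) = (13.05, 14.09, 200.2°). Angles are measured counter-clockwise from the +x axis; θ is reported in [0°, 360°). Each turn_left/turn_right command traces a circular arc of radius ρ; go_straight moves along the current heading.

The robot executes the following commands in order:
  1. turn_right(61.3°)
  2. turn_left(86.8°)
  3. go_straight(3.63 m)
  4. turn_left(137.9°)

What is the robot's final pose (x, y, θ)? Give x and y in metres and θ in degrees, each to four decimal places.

set_pose: (x, y, θ) = (13.0500, 14.0900, 200.2000°), ρ = 4.52
turn_right(61.3°): centre at ρ to the right, rotate −61.3° → (8.5179, 14.9259, 138.9000°)
turn_left(86.8°): centre at ρ to the left, rotate +86.8° → (2.3116, 14.6766, 225.7000°)
go_straight(3.63): x += 3.63·cos θ, y += 3.63·sin θ → (-0.2236, 12.0786, 225.7000°)
turn_left(137.9°): centre at ρ to the left, rotate +137.9° → (3.2951, 4.4107, 363.6000° ≡ 3.6000°)

(3.2951, 4.4107, 3.6000°)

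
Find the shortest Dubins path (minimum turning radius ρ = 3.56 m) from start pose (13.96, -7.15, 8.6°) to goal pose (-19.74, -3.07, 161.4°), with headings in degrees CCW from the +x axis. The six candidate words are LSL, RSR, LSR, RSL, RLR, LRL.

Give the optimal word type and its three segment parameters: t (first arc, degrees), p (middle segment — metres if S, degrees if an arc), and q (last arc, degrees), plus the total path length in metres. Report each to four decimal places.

Let ψ = atan2(Δy, Δx) = atan2(4.08, -33.70) = 173.0969° be the start→goal bearing.
Normalize: d = |goal − start| / ρ = 33.946081/3.56 = 9.535416, α = (θ_start − ψ) mod 360° = 195.5031° = 3.412173 rad, β = (θ_goal − ψ) mod 360° = 348.3031° = 6.079036 rad.
Common terms: sin α = -0.267291, cos α = -0.963616, sin β = -0.202734, cos β = 0.979234, cos(α−β) = -0.889416, d² = 90.924157. Work in radians in the unit-radius frame; every candidate has L = ρ·(t + p + q).
LSL: p² = 2 + d² − 2cos(α−β) + 2d(sin α − sin β) = 93.471848; p = √p² = 9.668084; φ = atan2(cos β − cos α, d + sin α − sin β) = 0.202333 rad; t = (φ − α) mod 2π = 3.073345 rad, q = (β − φ) mod 2π = 5.876703 rad → L = 3.56·(3.073345 + 9.668084 + 5.876703) = 3.56·18.618132 = 66.280551 m
RSR: p² = 2 + d² − 2cos(α−β) + 2d(sin β − sin α) = 95.934132; p = √p² = 9.794597; φ = atan2(cos α − cos β, d − sin α + sin β) = -0.199684 rad; t = (α − φ) mod 2π = 3.611857 rad, q = (φ − β) mod 2π = 0.004466 rad → L = 3.56·(3.611857 + 9.794597 + 0.004466) = 3.56·13.410919 = 47.742873 m
LSR: p² = d² − 2 + 2cos(α−β) + 2d(sin α + sin β) = 78.181560; p = √p² = 8.842034; φ = atan2(−cos α − cos β, d + sin α + sin β) − atan2(−2, p) = 0.220726 rad; t = (φ − α) mod 2π = 3.091739 rad, q = (φ − β) mod 2π = 0.424876 rad → L = 3.56·(3.091739 + 8.842034 + 0.424876) = 3.56·12.358648 = 43.996787 m
RSL: p² = d² − 2 + 2cos(α−β) − 2d(sin α + sin β) = 96.109089; p = √p² = 9.803524; φ = atan2(cos α + cos β, d − sin α − sin β) − atan2(2, p) = -0.199686 rad; t = (α − φ) mod 2π = 3.611859 rad, q = (β − φ) mod 2π = 6.278722 rad → L = 3.56·(3.611859 + 9.803524 + 6.278722) = 3.56·19.694105 = 70.111012 m
RLR: c = (6 − d² + 2cos(α−β) + 2d(sin α − sin β))/8 = -10.991767, |c| > 1 → infeasible
LRL: c = (6 − d² + 2cos(α−β) − 2d(sin α − sin β))/8 = -10.683981, |c| > 1 → infeasible
Shortest: LSR with L = 43.996787 m ≈ 43.9968 m
Convert LSR to answer units (arcs ×180/π): t = 3.091739·180/π = 177.1436°, p = ρ·p = 3.56·8.842034 = 31.4776 m, q = 0.424876·180/π = 24.3436°, L = 43.9968 m.

LSR: t = 177.1436°, p = 31.4776 m, q = 24.3436°, L = 43.9968 m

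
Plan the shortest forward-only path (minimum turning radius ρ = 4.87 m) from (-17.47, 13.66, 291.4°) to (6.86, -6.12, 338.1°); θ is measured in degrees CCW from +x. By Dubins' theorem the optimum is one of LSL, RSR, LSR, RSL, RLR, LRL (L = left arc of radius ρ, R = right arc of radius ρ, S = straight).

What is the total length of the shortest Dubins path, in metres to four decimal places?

Let ψ = atan2(Δy, Δx) = atan2(-19.78, 24.33) = -39.1107° be the start→goal bearing.
Normalize: d = |goal − start| / ρ = 31.355977/4.87 = 6.438599, α = (θ_start − ψ) mod 360° = 330.5107° = 5.768500 rad, β = (θ_goal − ψ) mod 360° = 17.2107° = 0.300383 rad.
Common terms: sin α = -0.492261, cos α = 0.870448, sin β = 0.295886, cos β = 0.955223, cos(α−β) = 0.685818, d² = 41.455557. Work in radians in the unit-radius frame; every candidate has L = ρ·(t + p + q).
LSL: p² = 2 + d² − 2cos(α−β) + 2d(sin α − sin β) = 31.934789; p = √p² = 5.651087; φ = atan2(cos β − cos α, d + sin α − sin β) = 0.015002 rad; t = (φ − α) mod 2π = 0.529688 rad, q = (β − φ) mod 2π = 0.285381 rad → L = 4.87·(0.529688 + 5.651087 + 0.285381) = 4.87·6.466156 = 31.490181 m
RSR: p² = 2 + d² − 2cos(α−β) + 2d(sin β − sin α) = 52.233051; p = √p² = 7.227244; φ = atan2(cos α − cos β, d − sin α + sin β) = -0.011730 rad; t = (α − φ) mod 2π = 5.780230 rad, q = (φ − β) mod 2π = 5.971072 rad → L = 4.87·(5.780230 + 7.227244 + 5.971072) = 4.87·18.978546 = 92.425517 m
LSR: p² = d² − 2 + 2cos(α−β) + 2d(sin α + sin β) = 38.298439; p = √p² = 6.188573; φ = atan2(−cos α − cos β, d + sin α + sin β) − atan2(−2, p) = 0.028046 rad; t = (φ − α) mod 2π = 0.542732 rad, q = (φ − β) mod 2π = 6.010848 rad → L = 4.87·(0.542732 + 6.188573 + 6.010848) = 4.87·12.742153 = 62.054284 m
RSL: p² = d² − 2 + 2cos(α−β) − 2d(sin α + sin β) = 43.355948; p = √p² = 6.584523; φ = atan2(cos α + cos β, d − sin α − sin β) − atan2(2, p) = -0.026373 rad; t = (α − φ) mod 2π = 5.794873 rad, q = (β − φ) mod 2π = 0.326756 rad → L = 4.87·(5.794873 + 6.584523 + 0.326756) = 4.87·12.706153 = 61.878964 m
RLR: c = (6 − d² + 2cos(α−β) + 2d(sin α − sin β))/8 = -5.529131, |c| > 1 → infeasible
LRL: c = (6 − d² + 2cos(α−β) − 2d(sin α − sin β))/8 = -2.991849, |c| > 1 → infeasible
Shortest: LSL with L = 31.490181 m ≈ 31.4902 m

31.4902 m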